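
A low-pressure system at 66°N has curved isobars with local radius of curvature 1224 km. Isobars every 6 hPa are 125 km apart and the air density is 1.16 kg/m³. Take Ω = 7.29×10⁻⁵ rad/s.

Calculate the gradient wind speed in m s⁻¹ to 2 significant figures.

27 m s⁻¹

Coriolis parameter at 66°N:
f = 2Ω sin φ = 2 × 7.29×10⁻⁵ × sin 66° = 1.33×10⁻⁴ s⁻¹
Pressure gradient: |∂P/∂n| = 600 Pa / 125000 m = 4.80×10⁻³ Pa/m
Geostrophic speed: V_g = |∂P/∂n|/(fρ) = 4.80×10⁻³/(1.33×10⁻⁴ × 1.16) = 31.1 m/s
Around a low, centrifugal force acts outward with Coriolis, so pressure-gradient force balances both:
(1/ρ)|∂P/∂n| = fV + V²/R  →  V² + fR·V − fR·V_g = 0
With fR = 1.33×10⁻⁴ × 1224×10³ m = 163 m/s:
V = [−fR + √((fR)² + 4 fR V_g)]/2 = [−163 + √(163² + 4×163×31.1)]/2 = 26.7 m/s
Subgeostrophic (V < V_g = 31.1 m/s), as expected around a low.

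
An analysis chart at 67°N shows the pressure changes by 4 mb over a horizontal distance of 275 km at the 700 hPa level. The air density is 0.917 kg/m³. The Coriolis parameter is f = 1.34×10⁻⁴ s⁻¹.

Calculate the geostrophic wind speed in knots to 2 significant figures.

Pressure gradient: |∂P/∂n| = 400 Pa / 275000 m = 1.45×10⁻³ Pa/m
Geostrophic balance (pressure-gradient force = Coriolis force):
V_g = (1/(fρ)) |∂P/∂n| = 1.45×10⁻³ / (1.34×10⁻⁴ × 0.917) = 11.8 m/s
Converting: 11.8 m/s × 1.944 = 23 knots

23 knots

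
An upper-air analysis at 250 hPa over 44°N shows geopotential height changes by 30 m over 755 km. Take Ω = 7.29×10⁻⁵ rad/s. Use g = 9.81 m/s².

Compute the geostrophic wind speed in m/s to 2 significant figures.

Coriolis parameter at 44°N:
f = 2Ω sin φ = 2 × 7.29×10⁻⁵ × sin 44° = 1.01×10⁻⁴ s⁻¹
Height gradient: |∂Z/∂n| = 30 m / 755000 m = 3.97×10⁻⁵
On a pressure surface, geostrophic balance gives V_g = (g/f)|∂Z/∂n|:
V_g = 9.81 × 3.97×10⁻⁵ / 1.01×10⁻⁴ = 3.85 m/s

3.8 m/s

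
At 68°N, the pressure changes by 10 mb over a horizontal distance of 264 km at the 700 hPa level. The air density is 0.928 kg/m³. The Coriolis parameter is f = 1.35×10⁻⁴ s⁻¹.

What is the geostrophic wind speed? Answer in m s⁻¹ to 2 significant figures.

Pressure gradient: |∂P/∂n| = 1000 Pa / 264000 m = 3.79×10⁻³ Pa/m
Geostrophic balance (pressure-gradient force = Coriolis force):
V_g = (1/(fρ)) |∂P/∂n| = 3.79×10⁻³ / (1.35×10⁻⁴ × 0.928) = 30.2 m/s

30 m s⁻¹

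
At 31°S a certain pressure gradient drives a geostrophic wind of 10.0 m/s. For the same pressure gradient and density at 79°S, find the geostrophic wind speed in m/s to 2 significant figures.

With the same pressure gradient and density, V_g ∝ 1/f ∝ 1/sin φ.
V₂ = V₁ · sin φ₁ / sin φ₂ = 10.0 × sin 31° / sin 79°
V₂ = 10.0 × 0.5150/0.9816 = 5.2 m/s

5.2 m/s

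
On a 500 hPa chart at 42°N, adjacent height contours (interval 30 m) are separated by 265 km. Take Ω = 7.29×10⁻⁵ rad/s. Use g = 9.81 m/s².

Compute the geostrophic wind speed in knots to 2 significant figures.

Coriolis parameter at 42°N:
f = 2Ω sin φ = 2 × 7.29×10⁻⁵ × sin 42° = 9.76×10⁻⁵ s⁻¹
Height gradient: |∂Z/∂n| = 30 m / 265000 m = 1.13×10⁻⁴
On a pressure surface, geostrophic balance gives V_g = (g/f)|∂Z/∂n|:
V_g = 9.81 × 1.13×10⁻⁴ / 9.76×10⁻⁵ = 11.4 m/s
Converting: 11.4 m/s × 1.944 = 22 knots

22 knots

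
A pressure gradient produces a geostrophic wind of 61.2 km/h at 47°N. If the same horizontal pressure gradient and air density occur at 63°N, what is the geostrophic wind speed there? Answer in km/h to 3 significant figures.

With the same pressure gradient and density, V_g ∝ 1/f ∝ 1/sin φ.
V₂ = V₁ · sin φ₁ / sin φ₂ = 61.2 × sin 47° / sin 63°
V₂ = 61.2 × 0.7314/0.8910 = 50.2 km/h

50.2 km/h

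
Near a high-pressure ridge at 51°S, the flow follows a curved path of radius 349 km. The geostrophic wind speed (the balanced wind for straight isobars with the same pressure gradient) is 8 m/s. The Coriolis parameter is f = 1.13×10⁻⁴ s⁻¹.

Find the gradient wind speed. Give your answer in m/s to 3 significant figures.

11.2 m/s

Around a high, pressure-gradient force acts outward with centrifugal, so Coriolis balances both:
fV = (1/ρ)|∂P/∂n| + V²/R  →  V² − fR·V + fR·V_g = 0
With fR = 1.13×10⁻⁴ × 349×10³ m = 39.4 m/s:
V = [fR − √((fR)² − 4 fR V_g)]/2 = [39.4 − √(39.4² − 4×39.4×8)]/2 = 11.2 m/s
Supergeostrophic (V > V_g = 8 m/s), as expected around a high.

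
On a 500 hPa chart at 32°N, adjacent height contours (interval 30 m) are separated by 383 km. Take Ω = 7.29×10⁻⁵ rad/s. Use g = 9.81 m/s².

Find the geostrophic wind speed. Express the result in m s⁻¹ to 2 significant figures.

9.9 m s⁻¹

Coriolis parameter at 32°N:
f = 2Ω sin φ = 2 × 7.29×10⁻⁵ × sin 32° = 7.73×10⁻⁵ s⁻¹
Height gradient: |∂Z/∂n| = 30 m / 383000 m = 7.83×10⁻⁵
On a pressure surface, geostrophic balance gives V_g = (g/f)|∂Z/∂n|:
V_g = 9.81 × 7.83×10⁻⁵ / 7.73×10⁻⁵ = 9.95 m/s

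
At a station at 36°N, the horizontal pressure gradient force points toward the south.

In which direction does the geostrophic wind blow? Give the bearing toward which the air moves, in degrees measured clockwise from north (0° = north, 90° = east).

270°

The pressure-gradient force points toward the south (bearing 180°).
Geostrophic balance: in the Northern Hemisphere the Coriolis force deflects motion to the right, so the geostrophic wind blows 90° to the right of the pressure-gradient force (low pressure on the left).
Rotating 180° by 90° clockwise gives 270° — the wind blows toward the west.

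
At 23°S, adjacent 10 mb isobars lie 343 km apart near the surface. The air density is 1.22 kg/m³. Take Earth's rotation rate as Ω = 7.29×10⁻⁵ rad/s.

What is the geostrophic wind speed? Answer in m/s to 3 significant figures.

41.9 m/s

Coriolis parameter at 23°S:
f = 2Ω sin φ = 2 × 7.29×10⁻⁵ × sin 23° = 5.70×10⁻⁵ s⁻¹
Pressure gradient: |∂P/∂n| = 1000 Pa / 343000 m = 2.92×10⁻³ Pa/m
Geostrophic balance (pressure-gradient force = Coriolis force):
V_g = (1/(fρ)) |∂P/∂n| = 2.92×10⁻³ / (5.70×10⁻⁵ × 1.22) = 41.9 m/s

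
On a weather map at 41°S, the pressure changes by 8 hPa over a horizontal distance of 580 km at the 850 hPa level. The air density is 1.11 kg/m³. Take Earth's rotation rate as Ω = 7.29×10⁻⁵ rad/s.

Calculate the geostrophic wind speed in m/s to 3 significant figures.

13.0 m/s

Coriolis parameter at 41°S:
f = 2Ω sin φ = 2 × 7.29×10⁻⁵ × sin 41° = 9.57×10⁻⁵ s⁻¹
Pressure gradient: |∂P/∂n| = 800 Pa / 580000 m = 1.38×10⁻³ Pa/m
Geostrophic balance (pressure-gradient force = Coriolis force):
V_g = (1/(fρ)) |∂P/∂n| = 1.38×10⁻³ / (9.57×10⁻⁵ × 1.11) = 13.0 m/s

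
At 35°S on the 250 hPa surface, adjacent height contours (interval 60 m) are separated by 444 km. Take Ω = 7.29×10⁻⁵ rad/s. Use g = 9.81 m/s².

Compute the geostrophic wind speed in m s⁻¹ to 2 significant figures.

Coriolis parameter at 35°S:
f = 2Ω sin φ = 2 × 7.29×10⁻⁵ × sin 35° = 8.36×10⁻⁵ s⁻¹
Height gradient: |∂Z/∂n| = 60 m / 444000 m = 1.35×10⁻⁴
On a pressure surface, geostrophic balance gives V_g = (g/f)|∂Z/∂n|:
V_g = 9.81 × 1.35×10⁻⁴ / 8.36×10⁻⁵ = 15.9 m/s

16 m s⁻¹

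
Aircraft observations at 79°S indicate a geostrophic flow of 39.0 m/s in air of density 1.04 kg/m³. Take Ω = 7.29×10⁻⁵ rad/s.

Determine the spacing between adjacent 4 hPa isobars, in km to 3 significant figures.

68.9 km

Coriolis parameter at 79°S:
f = 2Ω sin φ = 2 × 7.29×10⁻⁵ × sin 79° = 1.43×10⁻⁴ s⁻¹
Geostrophic balance rearranged: |∂P/∂n| = f ρ V_g
|∂P/∂n| = 1.43×10⁻⁴ × 1.04 × 39.0 = 5.80×10⁻³ Pa/m
Isobar spacing: Δn = ΔP/|∂P/∂n| = 400 Pa / 5.80×10⁻³ Pa/m = 68906 m ≈ 68.9 km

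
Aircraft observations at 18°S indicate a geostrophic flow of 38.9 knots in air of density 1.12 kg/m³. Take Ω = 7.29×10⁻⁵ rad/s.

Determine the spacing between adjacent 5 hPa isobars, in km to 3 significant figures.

495 km

Coriolis parameter at 18°S:
f = 2Ω sin φ = 2 × 7.29×10⁻⁵ × sin 18° = 4.51×10⁻⁵ s⁻¹
Wind speed in SI: 38.9 knots = 20.0 m/s
Geostrophic balance rearranged: |∂P/∂n| = f ρ V_g
|∂P/∂n| = 4.51×10⁻⁵ × 1.12 × 20.0 = 1.01×10⁻³ Pa/m
Isobar spacing: Δn = ΔP/|∂P/∂n| = 500 Pa / 1.01×10⁻³ Pa/m = 495136 m ≈ 495 km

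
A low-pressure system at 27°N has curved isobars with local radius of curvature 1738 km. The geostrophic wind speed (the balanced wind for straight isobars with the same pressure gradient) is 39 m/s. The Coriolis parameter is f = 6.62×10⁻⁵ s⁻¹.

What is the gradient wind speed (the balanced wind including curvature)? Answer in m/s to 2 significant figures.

31 m/s

Around a low, centrifugal force acts outward with Coriolis, so pressure-gradient force balances both:
(1/ρ)|∂P/∂n| = fV + V²/R  →  V² + fR·V − fR·V_g = 0
With fR = 6.62×10⁻⁵ × 1738×10³ m = 115 m/s:
V = [−fR + √((fR)² + 4 fR V_g)]/2 = [−115 + √(115² + 4×115×39)]/2 = 30.8 m/s
Subgeostrophic (V < V_g = 39 m/s), as expected around a low.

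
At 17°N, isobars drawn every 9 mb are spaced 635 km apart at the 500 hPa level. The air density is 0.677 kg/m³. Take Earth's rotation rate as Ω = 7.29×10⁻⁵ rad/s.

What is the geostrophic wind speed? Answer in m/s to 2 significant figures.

Coriolis parameter at 17°N:
f = 2Ω sin φ = 2 × 7.29×10⁻⁵ × sin 17° = 4.26×10⁻⁵ s⁻¹
Pressure gradient: |∂P/∂n| = 900 Pa / 635000 m = 1.42×10⁻³ Pa/m
Geostrophic balance (pressure-gradient force = Coriolis force):
V_g = (1/(fρ)) |∂P/∂n| = 1.42×10⁻³ / (4.26×10⁻⁵ × 0.677) = 49.1 m/s

49 m/s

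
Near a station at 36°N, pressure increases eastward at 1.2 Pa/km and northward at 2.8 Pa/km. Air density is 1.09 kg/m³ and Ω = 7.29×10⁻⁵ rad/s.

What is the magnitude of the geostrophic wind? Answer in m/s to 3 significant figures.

Coriolis parameter at 36°N:
f = 2Ω sin φ = 2 × 7.29×10⁻⁵ × sin 36° = 8.57×10⁻⁵ s⁻¹
Component geostrophic relations (x east, y north):
u_g = −(1/(fρ)) ∂P/∂y,  v_g = (1/(fρ)) ∂P/∂x
u_g = −(2.8×10⁻³)/(8.57×10⁻⁵ × 1.09) = −30.0 m/s;  v_g = (1.2×10⁻³)/(8.57×10⁻⁵ × 1.09) = 12.8 m/s
|V_g| = √(u_g² + v_g²) = 32.6 m/s

32.6 m/s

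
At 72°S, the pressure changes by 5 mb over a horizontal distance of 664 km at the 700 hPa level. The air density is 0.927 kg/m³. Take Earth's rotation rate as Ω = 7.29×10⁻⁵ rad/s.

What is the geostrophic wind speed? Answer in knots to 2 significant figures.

Coriolis parameter at 72°S:
f = 2Ω sin φ = 2 × 7.29×10⁻⁵ × sin 72° = 1.39×10⁻⁴ s⁻¹
Pressure gradient: |∂P/∂n| = 500 Pa / 664000 m = 7.53×10⁻⁴ Pa/m
Geostrophic balance (pressure-gradient force = Coriolis force):
V_g = (1/(fρ)) |∂P/∂n| = 7.53×10⁻⁴ / (1.39×10⁻⁴ × 0.927) = 5.86 m/s
Converting: 5.86 m/s × 1.944 = 11 knots

11 knots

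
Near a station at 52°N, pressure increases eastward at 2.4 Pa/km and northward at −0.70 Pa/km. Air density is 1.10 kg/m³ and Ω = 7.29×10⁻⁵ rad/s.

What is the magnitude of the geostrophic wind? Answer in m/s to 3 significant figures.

Coriolis parameter at 52°N:
f = 2Ω sin φ = 2 × 7.29×10⁻⁵ × sin 52° = 1.15×10⁻⁴ s⁻¹
Component geostrophic relations (x east, y north):
u_g = −(1/(fρ)) ∂P/∂y,  v_g = (1/(fρ)) ∂P/∂x
u_g = −(−0.70×10⁻³)/(1.15×10⁻⁴ × 1.10) = 5.54 m/s;  v_g = (2.4×10⁻³)/(1.15×10⁻⁴ × 1.10) = 19.0 m/s
|V_g| = √(u_g² + v_g²) = 19.8 m/s

19.8 m/s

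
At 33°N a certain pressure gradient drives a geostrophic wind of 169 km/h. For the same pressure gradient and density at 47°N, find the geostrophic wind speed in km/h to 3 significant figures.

With the same pressure gradient and density, V_g ∝ 1/f ∝ 1/sin φ.
V₂ = V₁ · sin φ₁ / sin φ₂ = 169 × sin 33° / sin 47°
V₂ = 169 × 0.5446/0.7314 = 126 km/h

126 km/h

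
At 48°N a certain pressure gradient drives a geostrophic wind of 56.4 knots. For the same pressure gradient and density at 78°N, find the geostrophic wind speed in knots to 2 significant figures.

With the same pressure gradient and density, V_g ∝ 1/f ∝ 1/sin φ.
V₂ = V₁ · sin φ₁ / sin φ₂ = 56.4 × sin 48° / sin 78°
V₂ = 56.4 × 0.7431/0.9781 = 43 knots

43 knots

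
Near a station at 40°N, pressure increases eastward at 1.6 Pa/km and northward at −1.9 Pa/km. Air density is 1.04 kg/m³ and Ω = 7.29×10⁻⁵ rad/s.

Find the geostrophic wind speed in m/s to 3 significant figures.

Coriolis parameter at 40°N:
f = 2Ω sin φ = 2 × 7.29×10⁻⁵ × sin 40° = 9.37×10⁻⁵ s⁻¹
Component geostrophic relations (x east, y north):
u_g = −(1/(fρ)) ∂P/∂y,  v_g = (1/(fρ)) ∂P/∂x
u_g = −(−1.9×10⁻³)/(9.37×10⁻⁵ × 1.04) = 19.5 m/s;  v_g = (1.6×10⁻³)/(9.37×10⁻⁵ × 1.04) = 16.4 m/s
|V_g| = √(u_g² + v_g²) = 25.5 m/s

25.5 m/s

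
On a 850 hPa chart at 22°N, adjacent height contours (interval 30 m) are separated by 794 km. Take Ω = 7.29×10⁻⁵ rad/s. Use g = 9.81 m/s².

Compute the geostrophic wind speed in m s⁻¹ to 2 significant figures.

6.8 m s⁻¹

Coriolis parameter at 22°N:
f = 2Ω sin φ = 2 × 7.29×10⁻⁵ × sin 22° = 5.46×10⁻⁵ s⁻¹
Height gradient: |∂Z/∂n| = 30 m / 794000 m = 3.78×10⁻⁵
On a pressure surface, geostrophic balance gives V_g = (g/f)|∂Z/∂n|:
V_g = 9.81 × 3.78×10⁻⁵ / 5.46×10⁻⁵ = 6.79 m/s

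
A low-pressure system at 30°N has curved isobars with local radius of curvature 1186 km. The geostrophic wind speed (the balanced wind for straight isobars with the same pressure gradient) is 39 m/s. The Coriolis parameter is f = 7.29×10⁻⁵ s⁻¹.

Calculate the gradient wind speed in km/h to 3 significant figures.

105 km/h

Around a low, centrifugal force acts outward with Coriolis, so pressure-gradient force balances both:
(1/ρ)|∂P/∂n| = fV + V²/R  →  V² + fR·V − fR·V_g = 0
With fR = 7.29×10⁻⁵ × 1186×10³ m = 86.5 m/s:
V = [−fR + √((fR)² + 4 fR V_g)]/2 = [−86.5 + √(86.5² + 4×86.5×39)]/2 = 29.2 m/s
Subgeostrophic (V < V_g = 39 m/s), as expected around a low.
Converting: 29.2 m/s × 3.6 = 105 km/h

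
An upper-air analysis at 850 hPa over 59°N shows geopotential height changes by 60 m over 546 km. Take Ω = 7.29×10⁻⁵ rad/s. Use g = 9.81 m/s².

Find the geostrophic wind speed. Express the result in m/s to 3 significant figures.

Coriolis parameter at 59°N:
f = 2Ω sin φ = 2 × 7.29×10⁻⁵ × sin 59° = 1.25×10⁻⁴ s⁻¹
Height gradient: |∂Z/∂n| = 60 m / 546000 m = 1.10×10⁻⁴
On a pressure surface, geostrophic balance gives V_g = (g/f)|∂Z/∂n|:
V_g = 9.81 × 1.10×10⁻⁴ / 1.25×10⁻⁴ = 8.63 m/s

8.63 m/s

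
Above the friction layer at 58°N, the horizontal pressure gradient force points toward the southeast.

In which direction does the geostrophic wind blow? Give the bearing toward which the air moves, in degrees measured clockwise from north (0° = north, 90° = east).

The pressure-gradient force points toward the southeast (bearing 135°).
Geostrophic balance: in the Northern Hemisphere the Coriolis force deflects motion to the right, so the geostrophic wind blows 90° to the right of the pressure-gradient force (low pressure on the left).
Rotating 135° by 90° clockwise gives 225° — the wind blows toward the southwest.

225°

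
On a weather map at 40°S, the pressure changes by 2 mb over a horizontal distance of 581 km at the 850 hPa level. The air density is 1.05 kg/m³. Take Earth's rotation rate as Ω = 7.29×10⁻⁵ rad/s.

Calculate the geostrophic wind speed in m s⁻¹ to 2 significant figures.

Coriolis parameter at 40°S:
f = 2Ω sin φ = 2 × 7.29×10⁻⁵ × sin 40° = 9.37×10⁻⁵ s⁻¹
Pressure gradient: |∂P/∂n| = 200 Pa / 581000 m = 3.44×10⁻⁴ Pa/m
Geostrophic balance (pressure-gradient force = Coriolis force):
V_g = (1/(fρ)) |∂P/∂n| = 3.44×10⁻⁴ / (9.37×10⁻⁵ × 1.05) = 3.50 m/s

3.5 m s⁻¹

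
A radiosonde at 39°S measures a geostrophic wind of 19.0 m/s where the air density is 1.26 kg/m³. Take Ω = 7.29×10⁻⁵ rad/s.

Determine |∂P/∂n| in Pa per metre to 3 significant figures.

Coriolis parameter at 39°S:
f = 2Ω sin φ = 2 × 7.29×10⁻⁵ × sin 39° = 9.18×10⁻⁵ s⁻¹
Geostrophic balance rearranged: |∂P/∂n| = f ρ V_g
|∂P/∂n| = 9.18×10⁻⁵ × 1.26 × 19.0 = 2.20×10⁻³ Pa/m

2.20×10⁻³ Pa/m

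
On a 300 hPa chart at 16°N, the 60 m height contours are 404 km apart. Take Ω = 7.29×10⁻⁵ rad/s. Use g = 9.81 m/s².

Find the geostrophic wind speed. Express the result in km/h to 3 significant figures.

131 km/h

Coriolis parameter at 16°N:
f = 2Ω sin φ = 2 × 7.29×10⁻⁵ × sin 16° = 4.02×10⁻⁵ s⁻¹
Height gradient: |∂Z/∂n| = 60 m / 404000 m = 1.49×10⁻⁴
On a pressure surface, geostrophic balance gives V_g = (g/f)|∂Z/∂n|:
V_g = 9.81 × 1.49×10⁻⁴ / 4.02×10⁻⁵ = 36.3 m/s
Converting: 36.3 m/s × 3.6 = 131 km/h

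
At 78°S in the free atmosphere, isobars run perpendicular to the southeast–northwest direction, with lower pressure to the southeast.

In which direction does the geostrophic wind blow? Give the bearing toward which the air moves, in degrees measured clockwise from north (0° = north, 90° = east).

The pressure-gradient force points toward the southeast (bearing 135°).
Geostrophic balance: in the Southern Hemisphere the Coriolis force deflects motion to the left, so the geostrophic wind blows 90° to the left of the pressure-gradient force (low pressure on the right).
Rotating 135° by 90° counterclockwise gives 045° — the wind blows toward the northeast.

045°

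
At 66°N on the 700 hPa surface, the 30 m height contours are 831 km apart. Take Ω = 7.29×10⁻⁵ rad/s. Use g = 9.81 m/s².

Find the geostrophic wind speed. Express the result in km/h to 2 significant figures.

Coriolis parameter at 66°N:
f = 2Ω sin φ = 2 × 7.29×10⁻⁵ × sin 66° = 1.33×10⁻⁴ s⁻¹
Height gradient: |∂Z/∂n| = 30 m / 831000 m = 3.61×10⁻⁵
On a pressure surface, geostrophic balance gives V_g = (g/f)|∂Z/∂n|:
V_g = 9.81 × 3.61×10⁻⁵ / 1.33×10⁻⁴ = 2.66 m/s
Converting: 2.66 m/s × 3.6 = 9.6 km/h

9.6 km/h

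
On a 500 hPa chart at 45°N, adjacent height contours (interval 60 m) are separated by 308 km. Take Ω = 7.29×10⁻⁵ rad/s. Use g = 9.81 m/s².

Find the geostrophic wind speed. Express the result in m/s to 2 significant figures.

Coriolis parameter at 45°N:
f = 2Ω sin φ = 2 × 7.29×10⁻⁵ × sin 45° = 1.03×10⁻⁴ s⁻¹
Height gradient: |∂Z/∂n| = 60 m / 308000 m = 1.95×10⁻⁴
On a pressure surface, geostrophic balance gives V_g = (g/f)|∂Z/∂n|:
V_g = 9.81 × 1.95×10⁻⁴ / 1.03×10⁻⁴ = 18.5 m/s

19 m/s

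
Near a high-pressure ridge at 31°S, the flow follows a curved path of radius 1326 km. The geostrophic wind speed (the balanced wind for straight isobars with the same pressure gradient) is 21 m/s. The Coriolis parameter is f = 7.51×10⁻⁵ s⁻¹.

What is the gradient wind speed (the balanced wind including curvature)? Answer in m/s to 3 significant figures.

Around a high, pressure-gradient force acts outward with centrifugal, so Coriolis balances both:
fV = (1/ρ)|∂P/∂n| + V²/R  →  V² − fR·V + fR·V_g = 0
With fR = 7.51×10⁻⁵ × 1326×10³ m = 99.6 m/s:
V = [fR − √((fR)² − 4 fR V_g)]/2 = [99.6 − √(99.6² − 4×99.6×21)]/2 = 30.1 m/s
Supergeostrophic (V > V_g = 21 m/s), as expected around a high.

30.1 m/s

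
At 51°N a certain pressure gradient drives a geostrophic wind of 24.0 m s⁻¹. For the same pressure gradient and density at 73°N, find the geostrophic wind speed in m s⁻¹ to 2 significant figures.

With the same pressure gradient and density, V_g ∝ 1/f ∝ 1/sin φ.
V₂ = V₁ · sin φ₁ / sin φ₂ = 24.0 × sin 51° / sin 73°
V₂ = 24.0 × 0.7771/0.9563 = 20 m s⁻¹

20 m s⁻¹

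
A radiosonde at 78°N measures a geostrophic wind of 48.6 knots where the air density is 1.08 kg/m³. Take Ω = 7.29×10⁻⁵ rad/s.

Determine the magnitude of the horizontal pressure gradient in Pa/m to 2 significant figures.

Coriolis parameter at 78°N:
f = 2Ω sin φ = 2 × 7.29×10⁻⁵ × sin 78° = 1.43×10⁻⁴ s⁻¹
Wind speed in SI: 48.6 knots = 25.0 m/s
Geostrophic balance rearranged: |∂P/∂n| = f ρ V_g
|∂P/∂n| = 1.43×10⁻⁴ × 1.08 × 25.0 = 3.85×10⁻³ Pa/m

3.9×10⁻³ Pa/m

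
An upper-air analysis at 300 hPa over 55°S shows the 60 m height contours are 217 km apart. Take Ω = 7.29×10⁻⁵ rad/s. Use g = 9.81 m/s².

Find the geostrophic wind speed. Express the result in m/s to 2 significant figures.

23 m/s

Coriolis parameter at 55°S:
f = 2Ω sin φ = 2 × 7.29×10⁻⁵ × sin 55° = 1.19×10⁻⁴ s⁻¹
Height gradient: |∂Z/∂n| = 60 m / 217000 m = 2.76×10⁻⁴
On a pressure surface, geostrophic balance gives V_g = (g/f)|∂Z/∂n|:
V_g = 9.81 × 2.76×10⁻⁴ / 1.19×10⁻⁴ = 22.7 m/s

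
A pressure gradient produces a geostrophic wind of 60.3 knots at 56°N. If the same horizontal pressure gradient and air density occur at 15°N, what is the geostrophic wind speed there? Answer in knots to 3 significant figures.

193 knots

With the same pressure gradient and density, V_g ∝ 1/f ∝ 1/sin φ.
V₂ = V₁ · sin φ₁ / sin φ₂ = 60.3 × sin 56° / sin 15°
V₂ = 60.3 × 0.8290/0.2588 = 193 knots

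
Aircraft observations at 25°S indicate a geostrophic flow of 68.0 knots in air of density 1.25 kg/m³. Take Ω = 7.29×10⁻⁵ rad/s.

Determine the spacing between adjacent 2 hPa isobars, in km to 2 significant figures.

Coriolis parameter at 25°S:
f = 2Ω sin φ = 2 × 7.29×10⁻⁵ × sin 25° = 6.16×10⁻⁵ s⁻¹
Wind speed in SI: 68.0 knots = 35.0 m/s
Geostrophic balance rearranged: |∂P/∂n| = f ρ V_g
|∂P/∂n| = 6.16×10⁻⁵ × 1.25 × 35.0 = 2.69×10⁻³ Pa/m
Isobar spacing: Δn = ΔP/|∂P/∂n| = 200 Pa / 2.69×10⁻³ Pa/m = 74228 m ≈ 74 km

74 km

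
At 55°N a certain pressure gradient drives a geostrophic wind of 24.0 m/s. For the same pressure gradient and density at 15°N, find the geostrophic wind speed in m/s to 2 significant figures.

76 m/s

With the same pressure gradient and density, V_g ∝ 1/f ∝ 1/sin φ.
V₂ = V₁ · sin φ₁ / sin φ₂ = 24.0 × sin 55° / sin 15°
V₂ = 24.0 × 0.8192/0.2588 = 76 m/s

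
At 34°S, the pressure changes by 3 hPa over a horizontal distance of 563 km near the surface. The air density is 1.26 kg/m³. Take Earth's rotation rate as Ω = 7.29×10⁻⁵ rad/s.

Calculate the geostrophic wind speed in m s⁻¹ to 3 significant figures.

Coriolis parameter at 34°S:
f = 2Ω sin φ = 2 × 7.29×10⁻⁵ × sin 34° = 8.15×10⁻⁵ s⁻¹
Pressure gradient: |∂P/∂n| = 300 Pa / 563000 m = 5.33×10⁻⁴ Pa/m
Geostrophic balance (pressure-gradient force = Coriolis force):
V_g = (1/(fρ)) |∂P/∂n| = 5.33×10⁻⁴ / (8.15×10⁻⁵ × 1.26) = 5.19 m/s

5.19 m s⁻¹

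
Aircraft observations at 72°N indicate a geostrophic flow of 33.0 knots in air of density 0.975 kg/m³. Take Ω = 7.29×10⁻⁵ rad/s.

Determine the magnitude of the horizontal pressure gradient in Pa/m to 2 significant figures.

Coriolis parameter at 72°N:
f = 2Ω sin φ = 2 × 7.29×10⁻⁵ × sin 72° = 1.39×10⁻⁴ s⁻¹
Wind speed in SI: 33.0 knots = 17.0 m/s
Geostrophic balance rearranged: |∂P/∂n| = f ρ V_g
|∂P/∂n| = 1.39×10⁻⁴ × 0.975 × 17.0 = 2.30×10⁻³ Pa/m

2.3×10⁻³ Pa/m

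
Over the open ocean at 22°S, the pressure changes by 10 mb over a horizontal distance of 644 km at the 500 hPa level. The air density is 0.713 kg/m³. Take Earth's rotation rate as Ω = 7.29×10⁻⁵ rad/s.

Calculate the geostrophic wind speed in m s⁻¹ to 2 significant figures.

40 m s⁻¹

Coriolis parameter at 22°S:
f = 2Ω sin φ = 2 × 7.29×10⁻⁵ × sin 22° = 5.46×10⁻⁵ s⁻¹
Pressure gradient: |∂P/∂n| = 1000 Pa / 644000 m = 1.55×10⁻³ Pa/m
Geostrophic balance (pressure-gradient force = Coriolis force):
V_g = (1/(fρ)) |∂P/∂n| = 1.55×10⁻³ / (5.46×10⁻⁵ × 0.713) = 39.9 m/s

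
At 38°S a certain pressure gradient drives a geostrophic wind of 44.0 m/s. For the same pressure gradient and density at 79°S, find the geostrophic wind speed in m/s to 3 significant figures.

27.6 m/s

With the same pressure gradient and density, V_g ∝ 1/f ∝ 1/sin φ.
V₂ = V₁ · sin φ₁ / sin φ₂ = 44.0 × sin 38° / sin 79°
V₂ = 44.0 × 0.6157/0.9816 = 27.6 m/s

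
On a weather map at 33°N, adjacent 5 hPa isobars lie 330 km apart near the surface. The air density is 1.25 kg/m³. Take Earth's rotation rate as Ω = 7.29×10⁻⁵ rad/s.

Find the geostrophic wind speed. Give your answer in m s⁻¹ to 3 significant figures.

15.3 m s⁻¹

Coriolis parameter at 33°N:
f = 2Ω sin φ = 2 × 7.29×10⁻⁵ × sin 33° = 7.94×10⁻⁵ s⁻¹
Pressure gradient: |∂P/∂n| = 500 Pa / 330000 m = 1.52×10⁻³ Pa/m
Geostrophic balance (pressure-gradient force = Coriolis force):
V_g = (1/(fρ)) |∂P/∂n| = 1.52×10⁻³ / (7.94×10⁻⁵ × 1.25) = 15.3 m/s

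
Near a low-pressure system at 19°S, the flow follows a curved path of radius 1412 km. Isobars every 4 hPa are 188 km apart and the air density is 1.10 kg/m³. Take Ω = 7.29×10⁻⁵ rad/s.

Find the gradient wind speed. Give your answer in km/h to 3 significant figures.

Coriolis parameter at 19°S:
f = 2Ω sin φ = 2 × 7.29×10⁻⁵ × sin 19° = 4.75×10⁻⁵ s⁻¹
Pressure gradient: |∂P/∂n| = 400 Pa / 188000 m = 2.13×10⁻³ Pa/m
Geostrophic speed: V_g = |∂P/∂n|/(fρ) = 2.13×10⁻³/(4.75×10⁻⁵ × 1.10) = 40.7 m/s
Around a low, centrifugal force acts outward with Coriolis, so pressure-gradient force balances both:
(1/ρ)|∂P/∂n| = fV + V²/R  →  V² + fR·V − fR·V_g = 0
With fR = 4.75×10⁻⁵ × 1412×10³ m = 67.0 m/s:
V = [−fR + √((fR)² + 4 fR V_g)]/2 = [−67.0 + √(67.0² + 4×67.0×40.7)]/2 = 28.6 m/s
Subgeostrophic (V < V_g = 40.7 m/s), as expected around a low.
Converting: 28.6 m/s × 3.6 = 103 km/h

103 km/h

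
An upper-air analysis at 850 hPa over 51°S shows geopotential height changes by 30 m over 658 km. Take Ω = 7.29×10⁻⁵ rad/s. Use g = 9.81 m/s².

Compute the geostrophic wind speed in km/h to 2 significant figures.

14 km/h

Coriolis parameter at 51°S:
f = 2Ω sin φ = 2 × 7.29×10⁻⁵ × sin 51° = 1.13×10⁻⁴ s⁻¹
Height gradient: |∂Z/∂n| = 30 m / 658000 m = 4.56×10⁻⁵
On a pressure surface, geostrophic balance gives V_g = (g/f)|∂Z/∂n|:
V_g = 9.81 × 4.56×10⁻⁵ / 1.13×10⁻⁴ = 3.95 m/s
Converting: 3.95 m/s × 3.6 = 14 km/h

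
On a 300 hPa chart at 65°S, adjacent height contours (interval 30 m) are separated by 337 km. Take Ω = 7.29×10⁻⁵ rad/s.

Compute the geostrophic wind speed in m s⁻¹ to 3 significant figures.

Coriolis parameter at 65°S:
f = 2Ω sin φ = 2 × 7.29×10⁻⁵ × sin 65° = 1.32×10⁻⁴ s⁻¹
Height gradient: |∂Z/∂n| = 30 m / 337000 m = 8.90×10⁻⁵
On a pressure surface, geostrophic balance gives V_g = (g/f)|∂Z/∂n|:
V_g = 9.81 × 8.90×10⁻⁵ / 1.32×10⁻⁴ = 6.61 m/s

6.61 m s⁻¹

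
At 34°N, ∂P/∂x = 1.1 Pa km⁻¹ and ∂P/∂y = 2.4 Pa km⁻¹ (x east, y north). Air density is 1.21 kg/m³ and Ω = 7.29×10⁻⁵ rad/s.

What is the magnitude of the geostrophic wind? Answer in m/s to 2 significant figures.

Coriolis parameter at 34°N:
f = 2Ω sin φ = 2 × 7.29×10⁻⁵ × sin 34° = 8.15×10⁻⁵ s⁻¹
Component geostrophic relations (x east, y north):
u_g = −(1/(fρ)) ∂P/∂y,  v_g = (1/(fρ)) ∂P/∂x
u_g = −(2.4×10⁻³)/(8.15×10⁻⁵ × 1.21) = −24.3 m/s;  v_g = (1.1×10⁻³)/(8.15×10⁻⁵ × 1.21) = 11.2 m/s
|V_g| = √(u_g² + v_g²) = 26.8 m/s

27 m/s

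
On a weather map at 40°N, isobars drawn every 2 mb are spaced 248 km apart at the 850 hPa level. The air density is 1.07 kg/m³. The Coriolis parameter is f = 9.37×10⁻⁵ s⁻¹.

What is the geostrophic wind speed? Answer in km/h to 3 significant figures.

Pressure gradient: |∂P/∂n| = 200 Pa / 248000 m = 8.06×10⁻⁴ Pa/m
Geostrophic balance (pressure-gradient force = Coriolis force):
V_g = (1/(fρ)) |∂P/∂n| = 8.06×10⁻⁴ / (9.37×10⁻⁵ × 1.07) = 8.04 m/s
Converting: 8.04 m/s × 3.6 = 29.0 km/h

29.0 km/h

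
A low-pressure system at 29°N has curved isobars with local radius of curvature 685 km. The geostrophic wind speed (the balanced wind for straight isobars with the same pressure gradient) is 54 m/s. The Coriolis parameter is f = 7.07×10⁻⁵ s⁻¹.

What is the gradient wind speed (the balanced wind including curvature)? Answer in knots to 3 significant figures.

Around a low, centrifugal force acts outward with Coriolis, so pressure-gradient force balances both:
(1/ρ)|∂P/∂n| = fV + V²/R  →  V² + fR·V − fR·V_g = 0
With fR = 7.07×10⁻⁵ × 685×10³ m = 48.4 m/s:
V = [−fR + √((fR)² + 4 fR V_g)]/2 = [−48.4 + √(48.4² + 4×48.4×54)]/2 = 32.4 m/s
Subgeostrophic (V < V_g = 54 m/s), as expected around a low.
Converting: 32.4 m/s × 1.944 = 62.9 knots

62.9 knots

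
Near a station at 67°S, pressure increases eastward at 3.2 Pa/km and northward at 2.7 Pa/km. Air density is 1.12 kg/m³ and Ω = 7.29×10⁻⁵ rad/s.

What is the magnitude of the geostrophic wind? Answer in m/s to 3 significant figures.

27.9 m/s

Coriolis parameter at 67°S:
f = 2Ω sin φ = 2 × 7.29×10⁻⁵ × sin 67° = 1.34×10⁻⁴ s⁻¹
In the Southern Hemisphere f is negative: f = −1.34×10⁻⁴ s⁻¹.
Component geostrophic relations (x east, y north):
u_g = −(1/(fρ)) ∂P/∂y,  v_g = (1/(fρ)) ∂P/∂x
u_g = −(2.7×10⁻³)/(−1.34×10⁻⁴ × 1.12) = 18.0 m/s;  v_g = (3.2×10⁻³)/(−1.34×10⁻⁴ × 1.12) = −21.3 m/s
|V_g| = √(u_g² + v_g²) = 27.9 m/s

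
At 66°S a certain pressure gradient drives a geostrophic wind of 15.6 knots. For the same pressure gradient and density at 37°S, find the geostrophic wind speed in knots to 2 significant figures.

With the same pressure gradient and density, V_g ∝ 1/f ∝ 1/sin φ.
V₂ = V₁ · sin φ₁ / sin φ₂ = 15.6 × sin 66° / sin 37°
V₂ = 15.6 × 0.9135/0.6018 = 24 knots

24 knots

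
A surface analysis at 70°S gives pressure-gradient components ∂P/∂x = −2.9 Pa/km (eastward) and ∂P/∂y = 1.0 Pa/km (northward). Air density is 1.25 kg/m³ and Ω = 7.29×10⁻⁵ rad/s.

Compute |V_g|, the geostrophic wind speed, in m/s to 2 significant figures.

18 m/s

Coriolis parameter at 70°S:
f = 2Ω sin φ = 2 × 7.29×10⁻⁵ × sin 70° = 1.37×10⁻⁴ s⁻¹
In the Southern Hemisphere f is negative: f = −1.37×10⁻⁴ s⁻¹.
Component geostrophic relations (x east, y north):
u_g = −(1/(fρ)) ∂P/∂y,  v_g = (1/(fρ)) ∂P/∂x
u_g = −(1.0×10⁻³)/(−1.37×10⁻⁴ × 1.25) = 5.84 m/s;  v_g = (−2.9×10⁻³)/(−1.37×10⁻⁴ × 1.25) = 16.9 m/s
|V_g| = √(u_g² + v_g²) = 17.9 m/s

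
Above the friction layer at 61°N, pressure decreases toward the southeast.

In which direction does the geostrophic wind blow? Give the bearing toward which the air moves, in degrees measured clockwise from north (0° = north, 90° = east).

225°

The pressure-gradient force points toward the southeast (bearing 135°).
Geostrophic balance: in the Northern Hemisphere the Coriolis force deflects motion to the right, so the geostrophic wind blows 90° to the right of the pressure-gradient force (low pressure on the left).
Rotating 135° by 90° clockwise gives 225° — the wind blows toward the southwest.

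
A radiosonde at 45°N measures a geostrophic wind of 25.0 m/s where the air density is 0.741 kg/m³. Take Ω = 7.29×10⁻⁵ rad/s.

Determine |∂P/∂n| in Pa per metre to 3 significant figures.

Coriolis parameter at 45°N:
f = 2Ω sin φ = 2 × 7.29×10⁻⁵ × sin 45° = 1.03×10⁻⁴ s⁻¹
Geostrophic balance rearranged: |∂P/∂n| = f ρ V_g
|∂P/∂n| = 1.03×10⁻⁴ × 0.741 × 25.0 = 1.91×10⁻³ Pa/m

1.91×10⁻³ Pa/m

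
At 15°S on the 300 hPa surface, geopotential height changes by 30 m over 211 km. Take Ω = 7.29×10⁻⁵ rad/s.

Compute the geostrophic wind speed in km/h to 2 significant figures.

Coriolis parameter at 15°S:
f = 2Ω sin φ = 2 × 7.29×10⁻⁵ × sin 15° = 3.77×10⁻⁵ s⁻¹
Height gradient: |∂Z/∂n| = 30 m / 211000 m = 1.42×10⁻⁴
On a pressure surface, geostrophic balance gives V_g = (g/f)|∂Z/∂n|:
V_g = 9.81 × 1.42×10⁻⁴ / 3.77×10⁻⁵ = 37.0 m/s
Converting: 37.0 m/s × 3.6 = 130 km/h

130 km/h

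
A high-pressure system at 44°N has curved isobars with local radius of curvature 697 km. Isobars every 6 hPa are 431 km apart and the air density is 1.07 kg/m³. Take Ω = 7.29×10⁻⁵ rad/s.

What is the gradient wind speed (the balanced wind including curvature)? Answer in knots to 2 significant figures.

Coriolis parameter at 44°N:
f = 2Ω sin φ = 2 × 7.29×10⁻⁵ × sin 44° = 1.01×10⁻⁴ s⁻¹
Pressure gradient: |∂P/∂n| = 600 Pa / 431000 m = 1.39×10⁻³ Pa/m
Geostrophic speed: V_g = |∂P/∂n|/(fρ) = 1.39×10⁻³/(1.01×10⁻⁴ × 1.07) = 12.8 m/s
Around a high, pressure-gradient force acts outward with centrifugal, so Coriolis balances both:
fV = (1/ρ)|∂P/∂n| + V²/R  →  V² − fR·V + fR·V_g = 0
With fR = 1.01×10⁻⁴ × 697×10³ m = 70.6 m/s:
V = [fR − √((fR)² − 4 fR V_g)]/2 = [70.6 − √(70.6² − 4×70.6×12.8)]/2 = 16.9 m/s
Supergeostrophic (V > V_g = 12.8 m/s), as expected around a high.
Converting: 16.9 m/s × 1.944 = 33 knots

33 knots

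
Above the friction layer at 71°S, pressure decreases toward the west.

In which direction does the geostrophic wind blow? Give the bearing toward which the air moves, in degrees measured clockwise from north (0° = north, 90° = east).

180°

The pressure-gradient force points toward the west (bearing 270°).
Geostrophic balance: in the Southern Hemisphere the Coriolis force deflects motion to the left, so the geostrophic wind blows 90° to the left of the pressure-gradient force (low pressure on the right).
Rotating 270° by 90° counterclockwise gives 180° — the wind blows toward the south.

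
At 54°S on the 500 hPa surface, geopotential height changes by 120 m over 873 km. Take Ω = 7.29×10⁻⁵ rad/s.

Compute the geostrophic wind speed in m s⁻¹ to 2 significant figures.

Coriolis parameter at 54°S:
f = 2Ω sin φ = 2 × 7.29×10⁻⁵ × sin 54° = 1.18×10⁻⁴ s⁻¹
Height gradient: |∂Z/∂n| = 120 m / 873000 m = 1.37×10⁻⁴
On a pressure surface, geostrophic balance gives V_g = (g/f)|∂Z/∂n|:
V_g = 9.81 × 1.37×10⁻⁴ / 1.18×10⁻⁴ = 11.4 m/s

11 m s⁻¹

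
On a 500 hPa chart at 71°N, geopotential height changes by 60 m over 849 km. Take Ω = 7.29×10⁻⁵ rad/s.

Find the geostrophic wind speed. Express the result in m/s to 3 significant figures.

Coriolis parameter at 71°N:
f = 2Ω sin φ = 2 × 7.29×10⁻⁵ × sin 71° = 1.38×10⁻⁴ s⁻¹
Height gradient: |∂Z/∂n| = 60 m / 849000 m = 7.07×10⁻⁵
On a pressure surface, geostrophic balance gives V_g = (g/f)|∂Z/∂n|:
V_g = 9.81 × 7.07×10⁻⁵ / 1.38×10⁻⁴ = 5.03 m/s

5.03 m/s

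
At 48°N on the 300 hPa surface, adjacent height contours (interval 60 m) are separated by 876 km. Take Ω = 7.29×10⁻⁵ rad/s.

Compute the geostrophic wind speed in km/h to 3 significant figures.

Coriolis parameter at 48°N:
f = 2Ω sin φ = 2 × 7.29×10⁻⁵ × sin 48° = 1.08×10⁻⁴ s⁻¹
Height gradient: |∂Z/∂n| = 60 m / 876000 m = 6.85×10⁻⁵
On a pressure surface, geostrophic balance gives V_g = (g/f)|∂Z/∂n|:
V_g = 9.81 × 6.85×10⁻⁵ / 1.08×10⁻⁴ = 6.20 m/s
Converting: 6.20 m/s × 3.6 = 22.3 km/h

22.3 km/h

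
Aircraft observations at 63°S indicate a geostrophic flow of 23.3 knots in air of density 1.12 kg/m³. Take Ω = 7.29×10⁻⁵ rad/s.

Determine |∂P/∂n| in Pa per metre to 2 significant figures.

Coriolis parameter at 63°S:
f = 2Ω sin φ = 2 × 7.29×10⁻⁵ × sin 63° = 1.30×10⁻⁴ s⁻¹
Wind speed in SI: 23.3 knots = 12.0 m/s
Geostrophic balance rearranged: |∂P/∂n| = f ρ V_g
|∂P/∂n| = 1.30×10⁻⁴ × 1.12 × 12.0 = 1.74×10⁻³ Pa/m

1.7×10⁻³ Pa/m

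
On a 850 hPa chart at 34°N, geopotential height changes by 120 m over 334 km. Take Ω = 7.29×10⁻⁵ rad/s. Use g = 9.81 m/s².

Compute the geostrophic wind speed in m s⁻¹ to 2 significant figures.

Coriolis parameter at 34°N:
f = 2Ω sin φ = 2 × 7.29×10⁻⁵ × sin 34° = 8.15×10⁻⁵ s⁻¹
Height gradient: |∂Z/∂n| = 120 m / 334000 m = 3.59×10⁻⁴
On a pressure surface, geostrophic balance gives V_g = (g/f)|∂Z/∂n|:
V_g = 9.81 × 3.59×10⁻⁴ / 8.15×10⁻⁵ = 43.2 m/s

43 m s⁻¹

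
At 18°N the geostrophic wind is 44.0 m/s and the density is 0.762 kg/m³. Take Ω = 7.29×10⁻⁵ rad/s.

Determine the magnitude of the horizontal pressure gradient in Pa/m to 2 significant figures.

Coriolis parameter at 18°N:
f = 2Ω sin φ = 2 × 7.29×10⁻⁵ × sin 18° = 4.51×10⁻⁵ s⁻¹
Geostrophic balance rearranged: |∂P/∂n| = f ρ V_g
|∂P/∂n| = 4.51×10⁻⁵ × 0.762 × 44.0 = 1.51×10⁻³ Pa/m

1.5×10⁻³ Pa/m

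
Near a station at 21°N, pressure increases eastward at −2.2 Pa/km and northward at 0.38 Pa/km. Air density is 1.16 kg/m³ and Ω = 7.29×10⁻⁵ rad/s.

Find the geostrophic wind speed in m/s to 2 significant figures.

Coriolis parameter at 21°N:
f = 2Ω sin φ = 2 × 7.29×10⁻⁵ × sin 21° = 5.23×10⁻⁵ s⁻¹
Component geostrophic relations (x east, y north):
u_g = −(1/(fρ)) ∂P/∂y,  v_g = (1/(fρ)) ∂P/∂x
u_g = −(0.38×10⁻³)/(5.23×10⁻⁵ × 1.16) = −6.27 m/s;  v_g = (−2.2×10⁻³)/(5.23×10⁻⁵ × 1.16) = −36.3 m/s
|V_g| = √(u_g² + v_g²) = 36.8 m/s

37 m/s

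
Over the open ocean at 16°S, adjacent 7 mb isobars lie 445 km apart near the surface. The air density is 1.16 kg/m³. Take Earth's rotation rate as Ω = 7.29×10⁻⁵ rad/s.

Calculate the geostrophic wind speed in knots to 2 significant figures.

Coriolis parameter at 16°S:
f = 2Ω sin φ = 2 × 7.29×10⁻⁵ × sin 16° = 4.02×10⁻⁵ s⁻¹
Pressure gradient: |∂P/∂n| = 700 Pa / 445000 m = 1.57×10⁻³ Pa/m
Geostrophic balance (pressure-gradient force = Coriolis force):
V_g = (1/(fρ)) |∂P/∂n| = 1.57×10⁻³ / (4.02×10⁻⁵ × 1.16) = 33.7 m/s
Converting: 33.7 m/s × 1.944 = 66 knots

66 knots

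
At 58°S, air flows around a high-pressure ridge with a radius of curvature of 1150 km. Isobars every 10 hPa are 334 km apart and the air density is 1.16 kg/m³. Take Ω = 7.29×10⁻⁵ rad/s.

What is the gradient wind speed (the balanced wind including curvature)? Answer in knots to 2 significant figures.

49 knots

Coriolis parameter at 58°S:
f = 2Ω sin φ = 2 × 7.29×10⁻⁵ × sin 58° = 1.24×10⁻⁴ s⁻¹
Pressure gradient: |∂P/∂n| = 1000 Pa / 334000 m = 2.99×10⁻³ Pa/m
Geostrophic speed: V_g = |∂P/∂n|/(fρ) = 2.99×10⁻³/(1.24×10⁻⁴ × 1.16) = 20.9 m/s
Around a high, pressure-gradient force acts outward with centrifugal, so Coriolis balances both:
fV = (1/ρ)|∂P/∂n| + V²/R  →  V² − fR·V + fR·V_g = 0
With fR = 1.24×10⁻⁴ × 1150×10³ m = 142 m/s:
V = [fR − √((fR)² − 4 fR V_g)]/2 = [142 − √(142² − 4×142×20.9)]/2 = 25.4 m/s
Supergeostrophic (V > V_g = 20.9 m/s), as expected around a high.
Converting: 25.4 m/s × 1.944 = 49 knots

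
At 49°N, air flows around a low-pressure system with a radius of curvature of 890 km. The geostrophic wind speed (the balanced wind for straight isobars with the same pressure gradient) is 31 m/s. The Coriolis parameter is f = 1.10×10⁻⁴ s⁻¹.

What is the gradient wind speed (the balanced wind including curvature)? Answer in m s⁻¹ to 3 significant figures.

24.7 m s⁻¹

Around a low, centrifugal force acts outward with Coriolis, so pressure-gradient force balances both:
(1/ρ)|∂P/∂n| = fV + V²/R  →  V² + fR·V − fR·V_g = 0
With fR = 1.10×10⁻⁴ × 890×10³ m = 97.9 m/s:
V = [−fR + √((fR)² + 4 fR V_g)]/2 = [−97.9 + √(97.9² + 4×97.9×31)]/2 = 24.7 m/s
Subgeostrophic (V < V_g = 31 m/s), as expected around a low.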